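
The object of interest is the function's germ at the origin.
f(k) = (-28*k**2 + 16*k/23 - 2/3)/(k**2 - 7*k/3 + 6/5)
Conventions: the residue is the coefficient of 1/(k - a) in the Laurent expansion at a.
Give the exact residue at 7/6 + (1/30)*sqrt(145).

The factor k**2 - 7*k/3 + 6/5 splits as (k - a)(k - a') with a = 7/6 + (1/30)*sqrt(145), a' = 7/6 - (1/30)*sqrt(145). At the order-1 pole a set g(k) = (k - a)*f(k) = [-28*k**2 + 16*k/23 - 2/3] / (k - a').
Simple pole: residue = g(a) at a = 7/6 + (1/30)*sqrt(145), which is -2230/69 - (1516/345)*sqrt(145).

The residue is -2230/69 - (1516/345)*sqrt(145).


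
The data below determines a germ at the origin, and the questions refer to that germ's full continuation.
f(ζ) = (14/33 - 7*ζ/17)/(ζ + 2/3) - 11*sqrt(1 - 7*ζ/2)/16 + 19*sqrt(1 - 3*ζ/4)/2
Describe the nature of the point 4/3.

The term (19/2)*sqrt(1 - ζ/(4/3)) has argument 1 - 4/3/(4/3) = 0 at 4/3: a square-root (algebraic, two-sheeted) branch point; the remaining terms are analytic or single-valued there.

The point is an algebraic (square-root) branch point.


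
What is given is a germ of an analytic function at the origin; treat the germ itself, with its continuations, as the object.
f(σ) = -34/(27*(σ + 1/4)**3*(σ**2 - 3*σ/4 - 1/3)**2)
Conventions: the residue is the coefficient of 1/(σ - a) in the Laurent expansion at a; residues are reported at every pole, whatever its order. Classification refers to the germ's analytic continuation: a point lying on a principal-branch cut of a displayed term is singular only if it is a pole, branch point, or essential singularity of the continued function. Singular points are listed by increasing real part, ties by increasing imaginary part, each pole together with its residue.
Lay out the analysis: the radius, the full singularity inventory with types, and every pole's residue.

Radius of convergence at 0: 1/4.
At 3/8 - (1/24)*sqrt(273): a pole of order 2; residue 63376 + (31762800/8281)*sqrt(273).
At -1/4: a pole of order 3; residue -126752.
At 3/8 + (1/24)*sqrt(273): a pole of order 2; residue 63376 - (31762800/8281)*sqrt(273).

Denominator factor (σ**2 - 3*σ/4 - 1/3)^2: discriminant 91/48, real irrational roots 3/8 + (1/24)*sqrt(273) and 3/8 - (1/24)*sqrt(273); poles of order 2, moduli 3/8 + (1/24)*sqrt(273) and -3/8 + (1/24)*sqrt(273).
Denominator factor (σ + 1/4)^3: pole of order 3 at -1/4, modulus 1/4.
The radius of convergence is the smallest modulus among the singular points: 1/4.
The factor σ**2 - 3*σ/4 - 1/3 splits as (σ - a)(σ - a') with a = 3/8 - (1/24)*sqrt(273), a' = 3/8 + (1/24)*sqrt(273). At the order-2 pole a set g(σ) = (σ - a)^2*f(σ) = [-34/(27*(σ + 1/4)**3)] / (σ - a')^2.
Order-2 pole: residue = g'(a); g'(3/8 - (1/24)*sqrt(273)) = 63376 + (31762800/8281)*sqrt(273), so the residue is 63376 + (31762800/8281)*sqrt(273).
At the order-3 pole -1/4 set g(σ) = (σ - (-1/4))^3*f(σ) = -34/(27*(σ**2 - 3*σ/4 - 1/3)**2).
Order-3 pole: residue = g''(a)/2; g''(-1/4) = -253504, so the residue is -126752.
The factor σ**2 - 3*σ/4 - 1/3 splits as (σ - a)(σ - a') with a = 3/8 + (1/24)*sqrt(273), a' = 3/8 - (1/24)*sqrt(273). At the order-2 pole a set g(σ) = (σ - a)^2*f(σ) = [-34/(27*(σ + 1/4)**3)] / (σ - a')^2.
Order-2 pole: residue = g'(a); g'(3/8 + (1/24)*sqrt(273)) = 63376 - (31762800/8281)*sqrt(273), so the residue is 63376 - (31762800/8281)*sqrt(273).
List the singular points by increasing real part (a conjugate pair: the negative imaginary part first).


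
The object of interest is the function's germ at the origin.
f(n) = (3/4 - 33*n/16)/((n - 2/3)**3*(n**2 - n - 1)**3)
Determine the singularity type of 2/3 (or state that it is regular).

The point is a pole of order 3.

The denominator factor n - 2/3 vanishes at 2/3 and appears to the power 3; the numerator there equals -5/8, nonzero, and no other factor vanishes.
Hence a pole whose order is the multiplicity, 3.


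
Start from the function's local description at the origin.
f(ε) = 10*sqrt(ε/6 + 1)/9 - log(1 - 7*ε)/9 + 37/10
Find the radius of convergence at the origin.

The radius of convergence is 1/7.

Branch term (10/9)*sqrt(1 - ε/(-6)): its argument vanishes at ε = -6, a square-root branch point, modulus 6.
Branch term (-1/9)*log(1 - ε/(1/7)): its argument vanishes at ε = 1/7, a logarithmic branch point, modulus 1/7.
The radius of convergence is the smallest modulus among the singular points: 1/7.


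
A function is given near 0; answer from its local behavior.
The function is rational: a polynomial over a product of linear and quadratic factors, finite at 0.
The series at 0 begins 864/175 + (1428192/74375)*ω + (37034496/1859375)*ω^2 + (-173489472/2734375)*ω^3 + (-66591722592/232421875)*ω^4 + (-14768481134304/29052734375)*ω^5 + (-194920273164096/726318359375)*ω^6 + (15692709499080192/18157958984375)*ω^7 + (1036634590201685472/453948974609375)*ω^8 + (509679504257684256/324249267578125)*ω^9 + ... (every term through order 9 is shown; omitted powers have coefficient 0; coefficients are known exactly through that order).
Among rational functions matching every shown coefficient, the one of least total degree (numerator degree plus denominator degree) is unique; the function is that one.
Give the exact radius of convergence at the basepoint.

No rational of total degree below 8 reproduces all 10 coefficients; solving the [1/7] Pade equations on them gives f(ω) = (36*ω/17 - 6/7)/((ω - 1)**3*(ω**2 - 7*ω/10 + 5/12)**2), whose expansion matches every shown term.
Denominator factor (ω**2 - 7*ω/10 + 5/12)^2: discriminant -353/300, complex-conjugate roots (7/20) + ((1/60)*sqrt(1059))*i and (7/20) - ((1/60)*sqrt(1059))*i; poles of order 2, moduli (1/6)*sqrt(15) and (1/6)*sqrt(15).
Denominator factor (ω - 1)^3: pole of order 3 at 1, modulus 1.
The radius of convergence is the smallest modulus among the singular points: (1/6)*sqrt(15).

The radius of convergence is (1/6)*sqrt(15).


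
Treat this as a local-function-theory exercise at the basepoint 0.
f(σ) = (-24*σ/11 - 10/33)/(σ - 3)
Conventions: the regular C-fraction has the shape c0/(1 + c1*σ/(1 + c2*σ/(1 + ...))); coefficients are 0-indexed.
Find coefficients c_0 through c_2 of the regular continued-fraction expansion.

Taylor coefficients (expand at 0): a_0 = 10/99, a_1 = 226/297, a_2 = 226/891.
c0 = a_0 = 10/99. Peel one level at a time: if S = 1 + c*σ/S' with S'(0) = 1, then c is the σ-coefficient of S and S' = c*σ/(S - 1).
S_1 = c0/f = 1 + (-113/15)*σ + (1356/25)*σ^2 + ...; c1 = -113/15.
S_2 = c1*σ/(S_1 - 1) = 1 + (36/5)*σ + ...; c2 = 36/5.

The regular C-fraction coefficients are [10/99, -113/15, 36/5].


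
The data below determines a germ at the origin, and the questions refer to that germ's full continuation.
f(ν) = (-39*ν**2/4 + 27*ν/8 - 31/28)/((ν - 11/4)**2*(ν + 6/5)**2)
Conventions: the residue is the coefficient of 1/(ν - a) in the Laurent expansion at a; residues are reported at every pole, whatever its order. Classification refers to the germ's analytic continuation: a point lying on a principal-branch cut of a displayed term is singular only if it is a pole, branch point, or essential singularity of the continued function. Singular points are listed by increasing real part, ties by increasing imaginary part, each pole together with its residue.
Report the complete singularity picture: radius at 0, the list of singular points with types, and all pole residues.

Radius of convergence at 0: 6/5.
At -6/5: a pole of order 2; residue 3772550/3451273.
At 11/4: a pole of order 2; residue -3772550/3451273.

Denominator factor (ν + 6/5)^2: pole of order 2 at -6/5, modulus 6/5.
Denominator factor (ν - 11/4)^2: pole of order 2 at 11/4, modulus 11/4.
The radius of convergence is the smallest modulus among the singular points: 6/5.
At the order-2 pole -6/5 set g(ν) = (ν - (-6/5))^2*f(ν) = (-39*ν**2/4 + 27*ν/8 - 31/28)/(ν - 11/4)**2.
Order-2 pole: residue = g'(a); g'(-6/5) = 3772550/3451273, so the residue is 3772550/3451273.
At the order-2 pole 11/4 set g(ν) = (ν - (11/4))^2*f(ν) = (-39*ν**2/4 + 27*ν/8 - 31/28)/(ν + 6/5)**2.
Order-2 pole: residue = g'(a); g'(11/4) = -3772550/3451273, so the residue is -3772550/3451273.
List the singular points by increasing real part (a conjugate pair: the negative imaginary part first).


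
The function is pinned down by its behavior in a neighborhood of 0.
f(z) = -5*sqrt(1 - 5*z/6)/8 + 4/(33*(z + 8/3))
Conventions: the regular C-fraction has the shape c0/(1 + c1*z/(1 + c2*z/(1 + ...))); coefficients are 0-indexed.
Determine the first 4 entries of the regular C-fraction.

Taylor coefficients (expand at 0): a_0 = -51/88, a_1 = 257/1056, a_2 = 1537/25344, a_3 = 3073/152064.
c0 = a_0 = -51/88. Peel one level at a time: if S = 1 + c*z/S' with S'(0) = 1, then c is the z-coefficient of S and S' = c*z/(S - 1).
S_1 = c0/f = 1 + (257/612)*z + (210485/749088)*z^2 + ...; c1 = 257/612.
S_2 = c1*z/(S_1 - 1) = 1 + (-210485/314568)*z + (-796675/38044224)*z^2 + ...; c2 = -210485/314568.
S_3 = c2*z/(S_2 - 1) = 1 + (-246245/7868312)*z + ...; c3 = -246245/7868312.

The regular C-fraction coefficients are [-51/88, 257/612, -210485/314568, -246245/7868312].


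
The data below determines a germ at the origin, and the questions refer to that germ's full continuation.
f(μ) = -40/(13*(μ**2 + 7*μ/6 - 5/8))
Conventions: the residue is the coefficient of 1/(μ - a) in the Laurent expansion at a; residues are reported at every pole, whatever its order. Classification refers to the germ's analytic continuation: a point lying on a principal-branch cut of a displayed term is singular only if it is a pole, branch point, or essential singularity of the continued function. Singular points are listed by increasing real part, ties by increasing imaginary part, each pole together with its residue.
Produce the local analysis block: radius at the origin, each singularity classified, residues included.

Denominator factor (μ**2 + 7*μ/6 - 5/8): discriminant 139/36, real irrational roots -7/12 + (1/12)*sqrt(139) and -7/12 - (1/12)*sqrt(139); poles of order 1, moduli -7/12 + (1/12)*sqrt(139) and 7/12 + (1/12)*sqrt(139).
The radius of convergence is the smallest modulus among the singular points: -7/12 + (1/12)*sqrt(139).
The factor μ**2 + 7*μ/6 - 5/8 splits as (μ - a)(μ - a') with a = -7/12 - (1/12)*sqrt(139), a' = -7/12 + (1/12)*sqrt(139). At the order-1 pole a set g(μ) = (μ - a)*f(μ) = [-40/13] / (μ - a').
Simple pole: residue = g(a) at a = -7/12 - (1/12)*sqrt(139), which is (240/1807)*sqrt(139).
The factor μ**2 + 7*μ/6 - 5/8 splits as (μ - a)(μ - a') with a = -7/12 + (1/12)*sqrt(139), a' = -7/12 - (1/12)*sqrt(139). At the order-1 pole a set g(μ) = (μ - a)*f(μ) = [-40/13] / (μ - a').
Simple pole: residue = g(a) at a = -7/12 + (1/12)*sqrt(139), which is -(240/1807)*sqrt(139).
List the singular points by increasing real part (a conjugate pair: the negative imaginary part first).

Radius of convergence at 0: -7/12 + (1/12)*sqrt(139).
At -7/12 - (1/12)*sqrt(139): a pole of order 1; residue (240/1807)*sqrt(139).
At -7/12 + (1/12)*sqrt(139): a pole of order 1; residue -(240/1807)*sqrt(139).


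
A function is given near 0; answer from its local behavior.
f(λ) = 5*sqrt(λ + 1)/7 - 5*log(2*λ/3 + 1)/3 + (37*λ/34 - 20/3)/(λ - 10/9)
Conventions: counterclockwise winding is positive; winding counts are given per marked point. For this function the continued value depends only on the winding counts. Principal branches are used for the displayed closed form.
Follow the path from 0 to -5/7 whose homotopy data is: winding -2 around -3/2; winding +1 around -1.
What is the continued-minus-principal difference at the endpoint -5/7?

The rational part is single-valued and drops out of the difference; each branch term changes only by its own monodromy.
(5/7)*sqrt(1 - λ/(-1)): winding +1 is odd, the square root flips sign, contributing -2*(5/7)*sqrt(1 - (-5/7)/(-1)) = -2*(5/7)*sqrt(2/7) = -(10/49)*sqrt(14).
(-5/3)*log(1 - λ/(-3/2)): each positive loop around -3/2 adds 2*pi*i to the log, so winding -2 contributes (-5/3)*(-2)*2*pi*i = (20/3)*pi*i.
Summing the contributions at λ = -5/7 gives (-(10/49)*sqrt(14)) + ((20/3)*pi)*i.

Continued minus principal equals (-(10/49)*sqrt(14)) + ((20/3)*pi)*i.


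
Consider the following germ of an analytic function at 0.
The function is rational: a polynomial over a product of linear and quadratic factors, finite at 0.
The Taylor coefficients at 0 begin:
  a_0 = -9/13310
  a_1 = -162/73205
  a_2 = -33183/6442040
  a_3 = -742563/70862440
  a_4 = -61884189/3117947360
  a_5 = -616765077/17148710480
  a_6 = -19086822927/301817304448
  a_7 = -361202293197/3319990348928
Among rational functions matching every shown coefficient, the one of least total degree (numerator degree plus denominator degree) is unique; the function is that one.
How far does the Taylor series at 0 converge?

No rational of total degree below 5 reproduces all 8 coefficients; solving the [0/5] Pade equations on them gives f(ν) = 2/(5*(ν - 11)**3*(ν - 2/3)**2), whose expansion matches every shown term.
Denominator factor (ν - 2/3)^2: pole of order 2 at 2/3, modulus 2/3.
Denominator factor (ν - 11)^3: pole of order 3 at 11, modulus 11.
The radius of convergence is the smallest modulus among the singular points: 2/3.

The radius of convergence is 2/3.


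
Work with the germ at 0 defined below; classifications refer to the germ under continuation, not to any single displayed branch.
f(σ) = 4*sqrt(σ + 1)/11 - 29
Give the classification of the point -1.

The point is an algebraic (square-root) branch point.

The term (4/11)*sqrt(1 - σ/(-1)) has argument 1 - -1/(-1) = 0 at -1: a square-root (algebraic, two-sheeted) branch point; the remaining terms are analytic or single-valued there.


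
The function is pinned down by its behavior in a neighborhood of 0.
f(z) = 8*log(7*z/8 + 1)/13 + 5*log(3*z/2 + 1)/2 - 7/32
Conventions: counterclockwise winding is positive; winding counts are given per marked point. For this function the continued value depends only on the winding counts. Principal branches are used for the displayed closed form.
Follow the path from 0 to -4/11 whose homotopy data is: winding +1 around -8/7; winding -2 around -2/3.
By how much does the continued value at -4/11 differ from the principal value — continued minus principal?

The rational part is single-valued and drops out of the difference; each branch term changes only by its own monodromy.
(5/2)*log(1 - z/(-2/3)): each positive loop around -2/3 adds 2*pi*i to the log, so winding -2 contributes (5/2)*(-2)*2*pi*i = -(10)*pi*i.
(8/13)*log(1 - z/(-8/7)): each positive loop around -8/7 adds 2*pi*i to the log, so winding +1 contributes (8/13)*(1)*2*pi*i = (16/13)*pi*i.
Summing the contributions at z = -4/11 gives -(114/13)*pi*i.

Continued minus principal equals -(114/13)*pi*i.


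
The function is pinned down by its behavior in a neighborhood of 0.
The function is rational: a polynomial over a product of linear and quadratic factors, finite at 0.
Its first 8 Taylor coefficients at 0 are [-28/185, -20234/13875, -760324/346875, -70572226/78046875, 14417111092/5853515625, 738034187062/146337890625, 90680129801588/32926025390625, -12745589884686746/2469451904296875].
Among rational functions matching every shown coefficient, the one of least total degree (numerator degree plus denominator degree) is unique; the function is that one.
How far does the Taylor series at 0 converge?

The radius of convergence is (1/3)*sqrt(5).

No rational of total degree below 5 reproduces all 8 coefficients; solving the [1/4] Pade equations on them gives f(h) = (3*h + 14/37)/((h**2 - 4*h/5 + 5/9)*(h**2 + 6*h/5 - 9/2)), whose expansion matches every shown term.
Denominator factor (h**2 - 4*h/5 + 5/9): discriminant -356/225, complex-conjugate roots (2/5) + ((1/15)*sqrt(89))*i and (2/5) - ((1/15)*sqrt(89))*i; poles of order 1, moduli (1/3)*sqrt(5) and (1/3)*sqrt(5).
Denominator factor (h**2 + 6*h/5 - 9/2): discriminant 486/25, real irrational roots -3/5 + (9/10)*sqrt(6) and -3/5 - (9/10)*sqrt(6); poles of order 1, moduli -3/5 + (9/10)*sqrt(6) and 3/5 + (9/10)*sqrt(6).
The radius of convergence is the smallest modulus among the singular points: (1/3)*sqrt(5).


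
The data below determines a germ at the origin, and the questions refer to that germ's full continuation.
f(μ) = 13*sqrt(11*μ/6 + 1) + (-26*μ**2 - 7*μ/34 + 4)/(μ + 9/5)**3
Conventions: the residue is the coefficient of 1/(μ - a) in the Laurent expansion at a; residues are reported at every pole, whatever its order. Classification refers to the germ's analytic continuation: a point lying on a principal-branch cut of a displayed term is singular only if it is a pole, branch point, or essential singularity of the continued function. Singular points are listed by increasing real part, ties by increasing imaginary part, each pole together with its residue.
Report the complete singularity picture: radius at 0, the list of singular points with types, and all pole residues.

Denominator factor (μ + 9/5)^3: pole of order 3 at -9/5, modulus 9/5.
Branch term (13)*sqrt(1 - μ/(-6/11)): its argument vanishes at μ = -6/11, a square-root branch point, modulus 6/11.
The radius of convergence is the smallest modulus among the singular points: 6/11.
The branch term is analytic at -9/5 and contributes nothing to the residue; only the rational part matters.
At the order-3 pole -9/5 set g(μ) = (μ - (-9/5))^3*(rational part) = -26*μ**2 - 7*μ/34 + 4.
Order-3 pole: residue = g''(a)/2; g''(-9/5) = -52, so the residue is -26.
List the singular points by increasing real part (a conjugate pair: the negative imaginary part first).

Radius of convergence at 0: 6/11.
At -9/5: a pole of order 3; residue -26.
At -6/11: an algebraic (square-root) branch point.


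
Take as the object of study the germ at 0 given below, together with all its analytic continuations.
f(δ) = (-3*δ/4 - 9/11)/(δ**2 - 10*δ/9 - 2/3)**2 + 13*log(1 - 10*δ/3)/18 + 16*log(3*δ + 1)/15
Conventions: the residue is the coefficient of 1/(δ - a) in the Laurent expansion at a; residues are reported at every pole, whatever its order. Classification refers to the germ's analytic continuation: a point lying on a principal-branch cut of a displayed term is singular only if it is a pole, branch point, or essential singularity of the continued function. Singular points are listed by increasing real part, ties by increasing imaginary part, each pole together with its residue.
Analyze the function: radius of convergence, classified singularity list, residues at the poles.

Radius of convergence at 0: 3/10.
At 5/9 - (1/9)*sqrt(79): a pole of order 2; residue -(39609/1098416)*sqrt(79).
At -1/3: a logarithmic branch point.
At 3/10: a logarithmic branch point.
At 5/9 + (1/9)*sqrt(79): a pole of order 2; residue (39609/1098416)*sqrt(79).

Denominator factor (δ**2 - 10*δ/9 - 2/3)^2: discriminant 316/81, real irrational roots 5/9 + (1/9)*sqrt(79) and 5/9 - (1/9)*sqrt(79); poles of order 2, moduli 5/9 + (1/9)*sqrt(79) and -5/9 + (1/9)*sqrt(79).
Branch term (16/15)*log(1 - δ/(-1/3)): its argument vanishes at δ = -1/3, a logarithmic branch point, modulus 1/3.
Branch term (13/18)*log(1 - δ/(3/10)): its argument vanishes at δ = 3/10, a logarithmic branch point, modulus 3/10.
The radius of convergence is the smallest modulus among the singular points: 3/10.
The branch terms are analytic at 5/9 - (1/9)*sqrt(79) and contribute nothing to the residue; only the rational part matters.
The factor δ**2 - 10*δ/9 - 2/3 splits as (δ - a)(δ - a') with a = 5/9 - (1/9)*sqrt(79), a' = 5/9 + (1/9)*sqrt(79). At the order-2 pole a set g(δ) = (δ - a)^2*(rational part) = [-3*δ/4 - 9/11] / (δ - a')^2.
Order-2 pole: residue = g'(a); g'(5/9 - (1/9)*sqrt(79)) = -(39609/1098416)*sqrt(79), so the residue is -(39609/1098416)*sqrt(79).
The branch terms are analytic at 5/9 + (1/9)*sqrt(79) and contribute nothing to the residue; only the rational part matters.
The factor δ**2 - 10*δ/9 - 2/3 splits as (δ - a)(δ - a') with a = 5/9 + (1/9)*sqrt(79), a' = 5/9 - (1/9)*sqrt(79). At the order-2 pole a set g(δ) = (δ - a)^2*(rational part) = [-3*δ/4 - 9/11] / (δ - a')^2.
Order-2 pole: residue = g'(a); g'(5/9 + (1/9)*sqrt(79)) = (39609/1098416)*sqrt(79), so the residue is (39609/1098416)*sqrt(79).
List the singular points by increasing real part (a conjugate pair: the negative imaginary part first).


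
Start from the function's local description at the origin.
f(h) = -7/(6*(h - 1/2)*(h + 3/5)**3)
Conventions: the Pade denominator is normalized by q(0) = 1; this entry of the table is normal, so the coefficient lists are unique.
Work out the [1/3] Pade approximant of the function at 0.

The Pade approximant has numerator coefficients [875/81, -8750/1053]; denominator coefficients [1, 29/13, -155/39, -3775/351].

Taylor coefficients needed (expand at 0): a_0 = 875/81, a_1 = -875/27, a_2 = 28000/243, a_3 = -589750/2187, a_4 = 1554875/2187.
Write the denominator as Q(h) = 1 + q1*h + q2*h^2 + q3*h^3. Requiring Q*f - P = O(h^5) with deg P <= 1 kills the coefficients of h^2..h^4 in Q*f:
  h^2: a_2 + q1*a_1 + q2*a_0 = 0, i.e. 28000/243 + (-875/27)*q1 + (875/81)*q2 = 0.
  h^3: a_3 + q1*a_2 + q2*a_1 + q3*a_0 = 0, i.e. -589750/2187 + (28000/243)*q1 + (-875/27)*q2 + (875/81)*q3 = 0.
  h^4: a_4 + q1*a_3 + q2*a_2 + q3*a_1 = 0, i.e. 1554875/2187 + (-589750/2187)*q1 + (28000/243)*q2 + (-875/27)*q3 = 0.
Solving this linear system: q1 = 29/13, q2 = -155/39, q3 = -3775/351.
The numerator is Q*f truncated at degree 1: P0 = a_0 = 875/81; P1 = a_1 + q1*a_0 = -8750/1053.


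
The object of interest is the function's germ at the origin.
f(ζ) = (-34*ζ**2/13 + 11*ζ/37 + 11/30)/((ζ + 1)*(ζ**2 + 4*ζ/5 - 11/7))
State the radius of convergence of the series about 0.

The radius of convergence is -2/5 + (1/35)*sqrt(2121).

Denominator factor (ζ**2 + 4*ζ/5 - 11/7): discriminant 1212/175, real irrational roots -2/5 + (1/35)*sqrt(2121) and -2/5 - (1/35)*sqrt(2121); poles of order 1, moduli -2/5 + (1/35)*sqrt(2121) and 2/5 + (1/35)*sqrt(2121).
Denominator factor (ζ + 1): pole of order 1 at -1, modulus 1.
The radius of convergence is the smallest modulus among the singular points: -2/5 + (1/35)*sqrt(2121).


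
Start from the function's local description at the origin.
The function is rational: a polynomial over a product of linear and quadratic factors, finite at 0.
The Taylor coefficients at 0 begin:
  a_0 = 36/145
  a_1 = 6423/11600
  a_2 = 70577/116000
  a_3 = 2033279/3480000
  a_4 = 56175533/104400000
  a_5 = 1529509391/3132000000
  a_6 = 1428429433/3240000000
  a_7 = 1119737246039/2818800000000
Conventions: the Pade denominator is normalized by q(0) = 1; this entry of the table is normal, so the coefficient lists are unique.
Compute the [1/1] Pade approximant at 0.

The Pade approximant has numerator coefficients [36/145, 6976251/24835600]; denominator coefficients [1, -70577/64230].

Taylor coefficients needed (read off): a_0 = 36/145, a_1 = 6423/11600, a_2 = 70577/116000.
Write the denominator as Q(γ) = 1 + q1*γ. Requiring Q*f - P = O(γ^3) with deg P <= 1 kills the coefficients of γ^2..γ^2 in Q*f:
  γ^2: a_2 + q1*a_1 = 0, i.e. 70577/116000 + (6423/11600)*q1 = 0.
Solving this linear system: q1 = -70577/64230.
The numerator is Q*f truncated at degree 1: P0 = a_0 = 36/145; P1 = a_1 + q1*a_0 = 6976251/24835600.


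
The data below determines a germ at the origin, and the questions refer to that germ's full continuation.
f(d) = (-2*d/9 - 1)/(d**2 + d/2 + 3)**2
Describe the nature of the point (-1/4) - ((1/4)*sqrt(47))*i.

The point is a pole of order 2.

The denominator factor d**2 + d/2 + 3 vanishes at (-1/4) - ((1/4)*sqrt(47))*i and appears to the power 2; the numerator there equals (-17/18) + ((1/18)*sqrt(47))*i, nonzero, and no other factor vanishes.
Hence a pole whose order is the multiplicity, 2.


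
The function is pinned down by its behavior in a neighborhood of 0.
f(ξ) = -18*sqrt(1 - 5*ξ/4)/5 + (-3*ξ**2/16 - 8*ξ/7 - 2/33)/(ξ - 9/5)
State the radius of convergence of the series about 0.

Denominator factor (ξ - 9/5): pole of order 1 at 9/5, modulus 9/5.
Branch term (-18/5)*sqrt(1 - ξ/(4/5)): its argument vanishes at ξ = 4/5, a square-root branch point, modulus 4/5.
The radius of convergence is the smallest modulus among the singular points: 4/5.

The radius of convergence is 4/5.


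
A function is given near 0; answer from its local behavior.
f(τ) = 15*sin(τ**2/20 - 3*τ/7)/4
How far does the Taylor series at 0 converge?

The radius of convergence is infinite.

The factor -sin(τ**2/20 - 3*τ/7) is entire and contributes no finite singular point.
The polynomial part has no poles.
No finite singular points: the Taylor series at 0 converges everywhere.


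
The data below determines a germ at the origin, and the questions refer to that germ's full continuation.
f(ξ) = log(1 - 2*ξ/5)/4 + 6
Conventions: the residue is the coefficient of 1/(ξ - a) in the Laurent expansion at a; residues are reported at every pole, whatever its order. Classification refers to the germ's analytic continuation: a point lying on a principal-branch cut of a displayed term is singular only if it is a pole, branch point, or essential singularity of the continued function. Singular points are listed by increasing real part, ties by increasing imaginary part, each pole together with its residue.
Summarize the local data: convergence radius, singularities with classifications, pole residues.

Radius of convergence at 0: 5/2.
At 5/2: a logarithmic branch point.

Branch term (1/4)*log(1 - ξ/(5/2)): its argument vanishes at ξ = 5/2, a logarithmic branch point, modulus 5/2.
The radius of convergence is the smallest modulus among the singular points: 5/2.


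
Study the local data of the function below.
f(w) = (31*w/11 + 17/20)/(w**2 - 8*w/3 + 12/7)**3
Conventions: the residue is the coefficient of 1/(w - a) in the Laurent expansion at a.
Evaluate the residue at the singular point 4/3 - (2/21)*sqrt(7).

The residue is -(36209187/112640)*sqrt(7).

The factor w**2 - 8*w/3 + 12/7 splits as (w - a)(w - a') with a = 4/3 - (2/21)*sqrt(7), a' = 4/3 + (2/21)*sqrt(7). At the order-3 pole a set g(w) = (w - a)^3*f(w) = [31*w/11 + 17/20] / (w - a')^3.
Order-3 pole: residue = g''(a)/2; g''(4/3 - (2/21)*sqrt(7)) = -(36209187/56320)*sqrt(7), so the residue is -(36209187/112640)*sqrt(7).


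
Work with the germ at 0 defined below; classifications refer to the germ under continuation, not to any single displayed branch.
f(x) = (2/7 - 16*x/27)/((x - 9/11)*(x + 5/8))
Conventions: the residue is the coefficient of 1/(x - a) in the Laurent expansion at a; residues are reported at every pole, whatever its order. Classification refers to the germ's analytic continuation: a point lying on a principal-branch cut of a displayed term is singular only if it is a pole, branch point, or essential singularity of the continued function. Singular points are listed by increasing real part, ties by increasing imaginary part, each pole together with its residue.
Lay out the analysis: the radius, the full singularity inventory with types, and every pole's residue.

Radius of convergence at 0: 5/8.
At -5/8: a pole of order 1; residue -10912/24003.
At 9/11: a pole of order 1; residue -368/2667.

Denominator factor (x + 5/8): pole of order 1 at -5/8, modulus 5/8.
Denominator factor (x - 9/11): pole of order 1 at 9/11, modulus 9/11.
The radius of convergence is the smallest modulus among the singular points: 5/8.
At the order-1 pole -5/8 set g(x) = (x - (-5/8))*f(x) = (2/7 - 16*x/27)/(x - 9/11).
Simple pole: residue = g(a) at a = -5/8, which is -10912/24003.
At the order-1 pole 9/11 set g(x) = (x - (9/11))*f(x) = (2/7 - 16*x/27)/(x + 5/8).
Simple pole: residue = g(a) at a = 9/11, which is -368/2667.
List the singular points by increasing real part (a conjugate pair: the negative imaginary part first).


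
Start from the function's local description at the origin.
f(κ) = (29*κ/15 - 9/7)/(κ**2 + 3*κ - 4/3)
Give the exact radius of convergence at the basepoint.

The radius of convergence is -3/2 + (1/6)*sqrt(129).

Denominator factor (κ**2 + 3*κ - 4/3): discriminant 43/3, real irrational roots -3/2 + (1/6)*sqrt(129) and -3/2 - (1/6)*sqrt(129); poles of order 1, moduli -3/2 + (1/6)*sqrt(129) and 3/2 + (1/6)*sqrt(129).
The radius of convergence is the smallest modulus among the singular points: -3/2 + (1/6)*sqrt(129).


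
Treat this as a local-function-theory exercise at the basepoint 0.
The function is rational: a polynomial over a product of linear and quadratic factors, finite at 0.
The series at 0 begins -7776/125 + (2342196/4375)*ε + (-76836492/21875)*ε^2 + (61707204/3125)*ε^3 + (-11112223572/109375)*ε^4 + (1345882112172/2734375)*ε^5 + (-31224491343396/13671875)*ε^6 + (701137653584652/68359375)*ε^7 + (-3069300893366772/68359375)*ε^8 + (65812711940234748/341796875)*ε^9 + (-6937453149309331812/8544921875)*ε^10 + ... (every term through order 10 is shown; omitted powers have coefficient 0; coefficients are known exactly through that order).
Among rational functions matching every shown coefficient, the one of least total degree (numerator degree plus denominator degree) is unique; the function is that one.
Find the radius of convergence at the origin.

No rational of total degree below 9 reproduces all 11 coefficients; solving the [2/7] Pade equations on them gives f(ε) = (34*ε**2/35 + 3*ε/14 - 36)/((ε - 1)*(ε**2 - 8*ε/3 - 5/6)**3), whose expansion matches every shown term.
Denominator factor (ε**2 - 8*ε/3 - 5/6)^3: discriminant 94/9, real irrational roots 4/3 + (1/6)*sqrt(94) and 4/3 - (1/6)*sqrt(94); poles of order 3, moduli 4/3 + (1/6)*sqrt(94) and -4/3 + (1/6)*sqrt(94).
Denominator factor (ε - 1): pole of order 1 at 1, modulus 1.
The radius of convergence is the smallest modulus among the singular points: -4/3 + (1/6)*sqrt(94).

The radius of convergence is -4/3 + (1/6)*sqrt(94).


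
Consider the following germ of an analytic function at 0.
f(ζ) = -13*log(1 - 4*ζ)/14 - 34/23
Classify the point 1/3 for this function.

There is no denominator, hence no pole anywhere.
Branch term log(1 - ζ/(1/4)): argument at 1/3 is -1/3, nonzero, so 1/3 is not its branch point (a point on a principal cut is still regular for the continued germ).
So the germ continues analytically to 1/3.

The point is a regular point.


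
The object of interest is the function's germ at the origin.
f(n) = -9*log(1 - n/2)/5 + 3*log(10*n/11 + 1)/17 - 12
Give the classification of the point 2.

The term (-9/5)*log(1 - n/(2)) has argument 1 - 2/(2) = 0 at 2: a logarithmic (infinitely-sheeted) branch point; the remaining terms are analytic or single-valued there.

The point is a logarithmic branch point.


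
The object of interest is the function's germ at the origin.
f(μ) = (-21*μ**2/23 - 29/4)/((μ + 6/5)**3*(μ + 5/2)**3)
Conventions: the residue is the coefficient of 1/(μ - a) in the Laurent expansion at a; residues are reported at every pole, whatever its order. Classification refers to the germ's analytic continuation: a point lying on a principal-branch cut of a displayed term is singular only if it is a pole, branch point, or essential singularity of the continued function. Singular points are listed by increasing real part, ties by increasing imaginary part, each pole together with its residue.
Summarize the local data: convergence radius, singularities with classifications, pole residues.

Radius of convergence at 0: 6/5.
At -5/2: a pole of order 3; residue 141399000/8539739.
At -6/5: a pole of order 3; residue -141399000/8539739.

Denominator factor (μ + 5/2)^3: pole of order 3 at -5/2, modulus 5/2.
Denominator factor (μ + 6/5)^3: pole of order 3 at -6/5, modulus 6/5.
The radius of convergence is the smallest modulus among the singular points: 6/5.
At the order-3 pole -5/2 set g(μ) = (μ - (-5/2))^3*f(μ) = (-21*μ**2/23 - 29/4)/(μ + 6/5)**3.
Order-3 pole: residue = g''(a)/2; g''(-5/2) = 282798000/8539739, so the residue is 141399000/8539739.
At the order-3 pole -6/5 set g(μ) = (μ - (-6/5))^3*f(μ) = (-21*μ**2/23 - 29/4)/(μ + 5/2)**3.
Order-3 pole: residue = g''(a)/2; g''(-6/5) = -282798000/8539739, so the residue is -141399000/8539739.
List the singular points by increasing real part (a conjugate pair: the negative imaginary part first).


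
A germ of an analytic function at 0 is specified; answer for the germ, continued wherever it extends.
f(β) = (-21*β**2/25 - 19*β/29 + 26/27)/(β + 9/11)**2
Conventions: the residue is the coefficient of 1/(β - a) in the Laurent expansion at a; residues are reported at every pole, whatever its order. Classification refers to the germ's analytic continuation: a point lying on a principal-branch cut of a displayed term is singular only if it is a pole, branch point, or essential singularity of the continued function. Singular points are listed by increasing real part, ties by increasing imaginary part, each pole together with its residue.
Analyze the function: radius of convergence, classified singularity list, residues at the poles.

Radius of convergence at 0: 9/11.
At -9/11: a pole of order 2; residue 5737/7975.

Denominator factor (β + 9/11)^2: pole of order 2 at -9/11, modulus 9/11.
The radius of convergence is the smallest modulus among the singular points: 9/11.
At the order-2 pole -9/11 set g(β) = (β - (-9/11))^2*f(β) = -21*β**2/25 - 19*β/29 + 26/27.
Order-2 pole: residue = g'(a); g'(-9/11) = 5737/7975, so the residue is 5737/7975.


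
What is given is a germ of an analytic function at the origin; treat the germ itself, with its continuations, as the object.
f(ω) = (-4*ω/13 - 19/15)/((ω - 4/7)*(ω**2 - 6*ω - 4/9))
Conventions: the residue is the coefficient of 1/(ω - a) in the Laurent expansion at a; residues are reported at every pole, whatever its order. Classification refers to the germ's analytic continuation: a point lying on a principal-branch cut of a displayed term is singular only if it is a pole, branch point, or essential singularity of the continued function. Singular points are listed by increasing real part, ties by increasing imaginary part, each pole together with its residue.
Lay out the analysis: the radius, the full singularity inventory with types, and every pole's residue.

Radius of convergence at 0: -3 + (1/3)*sqrt(85).
At 3 - (1/3)*sqrt(85): a pole of order 1; residue -41349/203320 - (12201/1016600)*sqrt(85).
At 4/7: a pole of order 1; residue 41349/101660.
At 3 + (1/3)*sqrt(85): a pole of order 1; residue -41349/203320 + (12201/1016600)*sqrt(85).

Denominator factor (ω - 4/7): pole of order 1 at 4/7, modulus 4/7.
Denominator factor (ω**2 - 6*ω - 4/9): discriminant 340/9, real irrational roots 3 + (1/3)*sqrt(85) and 3 - (1/3)*sqrt(85); poles of order 1, moduli 3 + (1/3)*sqrt(85) and -3 + (1/3)*sqrt(85).
The radius of convergence is the smallest modulus among the singular points: -3 + (1/3)*sqrt(85).
The factor ω**2 - 6*ω - 4/9 splits as (ω - a)(ω - a') with a = 3 - (1/3)*sqrt(85), a' = 3 + (1/3)*sqrt(85). At the order-1 pole a set g(ω) = (ω - a)*f(ω) = [(-4*ω/13 - 19/15)/(ω - 4/7)] / (ω - a').
Simple pole: residue = g(a) at a = 3 - (1/3)*sqrt(85), which is -41349/203320 - (12201/1016600)*sqrt(85).
At the order-1 pole 4/7 set g(ω) = (ω - (4/7))*f(ω) = (-4*ω/13 - 19/15)/(ω**2 - 6*ω - 4/9).
Simple pole: residue = g(a) at a = 4/7, which is 41349/101660.
The factor ω**2 - 6*ω - 4/9 splits as (ω - a)(ω - a') with a = 3 + (1/3)*sqrt(85), a' = 3 - (1/3)*sqrt(85). At the order-1 pole a set g(ω) = (ω - a)*f(ω) = [(-4*ω/13 - 19/15)/(ω - 4/7)] / (ω - a').
Simple pole: residue = g(a) at a = 3 + (1/3)*sqrt(85), which is -41349/203320 + (12201/1016600)*sqrt(85).
List the singular points by increasing real part (a conjugate pair: the negative imaginary part first).


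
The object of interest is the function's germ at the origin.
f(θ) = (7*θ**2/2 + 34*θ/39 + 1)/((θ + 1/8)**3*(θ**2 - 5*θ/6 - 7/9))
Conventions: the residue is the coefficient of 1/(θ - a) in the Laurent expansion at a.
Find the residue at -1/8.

At the order-3 pole -1/8 set g(θ) = (θ - (-1/8))^3*f(θ) = (7*θ**2/2 + 34*θ/39 + 1)/(θ**2 - 5*θ/6 - 7/9).
Order-3 pole: residue = g''(a)/2; g''(-1/8) = -16147010304/707719207, so the residue is -8073505152/707719207.

The residue is -8073505152/707719207.


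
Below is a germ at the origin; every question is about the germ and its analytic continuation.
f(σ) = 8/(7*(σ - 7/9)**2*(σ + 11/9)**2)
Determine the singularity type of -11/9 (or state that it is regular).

The denominator factor σ + 11/9 vanishes at -11/9 and appears to the power 2; the numerator there equals 8/7, nonzero, and no other factor vanishes.
Hence a pole whose order is the multiplicity, 2.

The point is a pole of order 2.


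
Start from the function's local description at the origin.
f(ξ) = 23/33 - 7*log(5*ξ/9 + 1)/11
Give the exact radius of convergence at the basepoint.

The radius of convergence is 9/5.

Branch term (-7/11)*log(1 - ξ/(-9/5)): its argument vanishes at ξ = -9/5, a logarithmic branch point, modulus 9/5.
The radius of convergence is the smallest modulus among the singular points: 9/5.


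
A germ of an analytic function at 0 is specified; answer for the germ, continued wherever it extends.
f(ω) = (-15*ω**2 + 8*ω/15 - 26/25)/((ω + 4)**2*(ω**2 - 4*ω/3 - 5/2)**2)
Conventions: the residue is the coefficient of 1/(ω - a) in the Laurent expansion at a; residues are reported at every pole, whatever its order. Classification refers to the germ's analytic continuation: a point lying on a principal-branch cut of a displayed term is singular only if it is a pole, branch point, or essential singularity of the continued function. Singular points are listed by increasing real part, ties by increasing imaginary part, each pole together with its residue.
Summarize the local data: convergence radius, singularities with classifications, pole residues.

Radius of convergence at 0: -2/3 + (1/6)*sqrt(106).
At -4: a pole of order 2; residue -12253632/36072425.
At 2/3 - (1/6)*sqrt(106): a pole of order 2; residue 6126816/36072425 + (3131719647/202654883650)*sqrt(106).
At 2/3 + (1/6)*sqrt(106): a pole of order 2; residue 6126816/36072425 - (3131719647/202654883650)*sqrt(106).

Denominator factor (ω**2 - 4*ω/3 - 5/2)^2: discriminant 106/9, real irrational roots 2/3 + (1/6)*sqrt(106) and 2/3 - (1/6)*sqrt(106); poles of order 2, moduli 2/3 + (1/6)*sqrt(106) and -2/3 + (1/6)*sqrt(106).
Denominator factor (ω + 4)^2: pole of order 2 at -4, modulus 4.
The radius of convergence is the smallest modulus among the singular points: -2/3 + (1/6)*sqrt(106).
At the order-2 pole -4 set g(ω) = (ω - (-4))^2*f(ω) = (-15*ω**2 + 8*ω/15 - 26/25)/(ω**2 - 4*ω/3 - 5/2)**2.
Order-2 pole: residue = g'(a); g'(-4) = -12253632/36072425, so the residue is -12253632/36072425.
The factor ω**2 - 4*ω/3 - 5/2 splits as (ω - a)(ω - a') with a = 2/3 - (1/6)*sqrt(106), a' = 2/3 + (1/6)*sqrt(106). At the order-2 pole a set g(ω) = (ω - a)^2*f(ω) = [(-15*ω**2 + 8*ω/15 - 26/25)/(ω + 4)**2] / (ω - a')^2.
Order-2 pole: residue = g'(a); g'(2/3 - (1/6)*sqrt(106)) = 6126816/36072425 + (3131719647/202654883650)*sqrt(106), so the residue is 6126816/36072425 + (3131719647/202654883650)*sqrt(106).
The factor ω**2 - 4*ω/3 - 5/2 splits as (ω - a)(ω - a') with a = 2/3 + (1/6)*sqrt(106), a' = 2/3 - (1/6)*sqrt(106). At the order-2 pole a set g(ω) = (ω - a)^2*f(ω) = [(-15*ω**2 + 8*ω/15 - 26/25)/(ω + 4)**2] / (ω - a')^2.
Order-2 pole: residue = g'(a); g'(2/3 + (1/6)*sqrt(106)) = 6126816/36072425 - (3131719647/202654883650)*sqrt(106), so the residue is 6126816/36072425 - (3131719647/202654883650)*sqrt(106).
List the singular points by increasing real part (a conjugate pair: the negative imaginary part first).


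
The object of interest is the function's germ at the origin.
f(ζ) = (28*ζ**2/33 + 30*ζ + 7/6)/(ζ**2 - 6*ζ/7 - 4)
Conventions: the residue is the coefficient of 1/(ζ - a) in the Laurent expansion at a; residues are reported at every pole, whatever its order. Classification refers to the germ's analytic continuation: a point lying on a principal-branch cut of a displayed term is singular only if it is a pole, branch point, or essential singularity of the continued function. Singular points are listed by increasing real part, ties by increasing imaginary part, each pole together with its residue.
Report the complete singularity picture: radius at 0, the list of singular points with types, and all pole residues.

Denominator factor (ζ**2 - 6*ζ/7 - 4): discriminant 820/49, real irrational roots 3/7 + (1/7)*sqrt(205) and 3/7 - (1/7)*sqrt(205); poles of order 1, moduli 3/7 + (1/7)*sqrt(205) and -3/7 + (1/7)*sqrt(205).
The radius of convergence is the smallest modulus among the singular points: -3/7 + (1/7)*sqrt(205).
The factor ζ**2 - 6*ζ/7 - 4 splits as (ζ - a)(ζ - a') with a = 3/7 - (1/7)*sqrt(205), a' = 3/7 + (1/7)*sqrt(205). At the order-1 pole a set g(ζ) = (ζ - a)*f(ζ) = [28*ζ**2/33 + 30*ζ + 7/6] / (ζ - a').
Simple pole: residue = g(a) at a = 3/7 - (1/7)*sqrt(205), which is 169/11 - (8191/27060)*sqrt(205).
The factor ζ**2 - 6*ζ/7 - 4 splits as (ζ - a)(ζ - a') with a = 3/7 + (1/7)*sqrt(205), a' = 3/7 - (1/7)*sqrt(205). At the order-1 pole a set g(ζ) = (ζ - a)*f(ζ) = [28*ζ**2/33 + 30*ζ + 7/6] / (ζ - a').
Simple pole: residue = g(a) at a = 3/7 + (1/7)*sqrt(205), which is 169/11 + (8191/27060)*sqrt(205).
List the singular points by increasing real part (a conjugate pair: the negative imaginary part first).

Radius of convergence at 0: -3/7 + (1/7)*sqrt(205).
At 3/7 - (1/7)*sqrt(205): a pole of order 1; residue 169/11 - (8191/27060)*sqrt(205).
At 3/7 + (1/7)*sqrt(205): a pole of order 1; residue 169/11 + (8191/27060)*sqrt(205).
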